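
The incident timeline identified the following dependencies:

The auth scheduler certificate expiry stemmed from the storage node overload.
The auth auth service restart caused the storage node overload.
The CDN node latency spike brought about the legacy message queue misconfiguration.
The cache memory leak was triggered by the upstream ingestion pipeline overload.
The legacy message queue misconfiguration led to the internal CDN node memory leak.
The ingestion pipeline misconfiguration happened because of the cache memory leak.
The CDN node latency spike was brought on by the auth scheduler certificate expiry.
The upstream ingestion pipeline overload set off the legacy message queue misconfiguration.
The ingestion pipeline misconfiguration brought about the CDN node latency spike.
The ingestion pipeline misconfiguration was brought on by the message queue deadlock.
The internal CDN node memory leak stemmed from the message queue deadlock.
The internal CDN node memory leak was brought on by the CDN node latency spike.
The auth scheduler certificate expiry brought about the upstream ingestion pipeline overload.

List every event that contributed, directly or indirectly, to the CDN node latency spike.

the auth auth service restart, the auth scheduler certificate expiry, the cache memory leak, the ingestion pipeline misconfiguration, the message queue deadlock, the storage node overload, the upstream ingestion pipeline overload

Immediate causes of the CDN node latency spike: the auth scheduler certificate expiry, the ingestion pipeline misconfiguration.
Further upstream: the message queue deadlock, the auth auth service restart, the storage node overload, the upstream ingestion pipeline overload, the cache memory leak.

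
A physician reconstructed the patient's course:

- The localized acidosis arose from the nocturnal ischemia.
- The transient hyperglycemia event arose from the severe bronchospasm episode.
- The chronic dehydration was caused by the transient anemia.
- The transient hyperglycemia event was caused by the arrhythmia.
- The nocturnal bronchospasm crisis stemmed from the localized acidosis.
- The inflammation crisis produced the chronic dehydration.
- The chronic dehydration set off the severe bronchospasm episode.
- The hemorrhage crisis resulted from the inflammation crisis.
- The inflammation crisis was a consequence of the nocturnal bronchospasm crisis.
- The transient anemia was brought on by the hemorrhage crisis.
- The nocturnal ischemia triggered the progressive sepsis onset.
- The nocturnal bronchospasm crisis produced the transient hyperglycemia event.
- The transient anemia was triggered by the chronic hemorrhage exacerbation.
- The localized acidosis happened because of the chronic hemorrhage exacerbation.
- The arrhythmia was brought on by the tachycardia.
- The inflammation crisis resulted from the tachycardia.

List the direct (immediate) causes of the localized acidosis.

the chronic hemorrhage exacerbation, the nocturnal ischemia → the localized acidosis with nothing further upstream stated.

the chronic hemorrhage exacerbation, the nocturnal ischemia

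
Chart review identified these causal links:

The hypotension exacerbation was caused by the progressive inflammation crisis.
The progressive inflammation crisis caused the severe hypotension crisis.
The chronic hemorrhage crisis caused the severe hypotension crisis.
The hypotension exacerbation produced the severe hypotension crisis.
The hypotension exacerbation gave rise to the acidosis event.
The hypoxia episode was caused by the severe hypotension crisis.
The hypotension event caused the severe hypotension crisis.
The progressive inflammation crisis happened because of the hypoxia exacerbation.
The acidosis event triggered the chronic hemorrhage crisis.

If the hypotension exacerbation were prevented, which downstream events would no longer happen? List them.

the acidosis event, the chronic hemorrhage crisis

Downstream of the hypotension exacerbation: the acidosis event, the chronic hemorrhage crisis, the severe hypotension crisis, the hypoxia episode.
Of those, still caused via another path: the severe hypotension crisis, the hypoxia episode.
The remainder have no surviving cause.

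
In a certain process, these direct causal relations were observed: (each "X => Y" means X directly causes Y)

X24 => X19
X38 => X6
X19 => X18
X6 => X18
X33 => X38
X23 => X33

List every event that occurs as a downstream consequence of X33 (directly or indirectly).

X18, X38, X6

Direct effects: X38.
2 steps out: X6.
3 steps out: X18.
Not reachable from it: X23, X24, X19.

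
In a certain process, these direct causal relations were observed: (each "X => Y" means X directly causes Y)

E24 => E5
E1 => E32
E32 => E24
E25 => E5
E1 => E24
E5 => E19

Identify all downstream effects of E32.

Direct effects: E24.
2 steps out: E5.
3 steps out: E19.
Not reachable from it: E1, E25.

E19, E24, E5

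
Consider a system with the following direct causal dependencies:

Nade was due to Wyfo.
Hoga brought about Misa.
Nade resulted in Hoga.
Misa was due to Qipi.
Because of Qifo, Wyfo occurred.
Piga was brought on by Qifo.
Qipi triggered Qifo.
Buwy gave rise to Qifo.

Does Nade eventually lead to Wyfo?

No

Nade leads to Hoga, Misa; Wyfo is not among them.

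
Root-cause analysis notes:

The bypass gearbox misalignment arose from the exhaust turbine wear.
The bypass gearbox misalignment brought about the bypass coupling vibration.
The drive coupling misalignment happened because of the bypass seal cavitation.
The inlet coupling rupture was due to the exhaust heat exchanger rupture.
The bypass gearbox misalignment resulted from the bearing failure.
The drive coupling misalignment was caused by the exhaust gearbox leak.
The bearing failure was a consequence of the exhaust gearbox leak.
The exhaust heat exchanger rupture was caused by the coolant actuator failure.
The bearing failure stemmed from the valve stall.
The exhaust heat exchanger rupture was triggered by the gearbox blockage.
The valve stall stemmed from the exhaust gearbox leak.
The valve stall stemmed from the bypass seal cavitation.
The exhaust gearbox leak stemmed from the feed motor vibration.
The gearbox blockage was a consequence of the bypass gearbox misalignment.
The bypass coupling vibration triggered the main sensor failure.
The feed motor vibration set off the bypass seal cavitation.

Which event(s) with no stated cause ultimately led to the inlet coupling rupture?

the coolant actuator failure, the exhaust turbine wear, the feed motor vibration

Tracing upstream from the inlet coupling rupture: the inlet coupling rupture ← the exhaust heat exchanger rupture ← the gearbox blockage ← the bypass gearbox misalignment ← the bearing failure ← the exhaust gearbox leak ← the feed motor vibration.
A separate upstream branch: the inlet coupling rupture ← the exhaust heat exchanger rupture ← the gearbox blockage ← the bypass gearbox misalignment ← the exhaust turbine wear.
A separate upstream branch: the inlet coupling rupture ← the exhaust heat exchanger rupture ← the coolant actuator failure.
Each of those chain origins has no stated cause.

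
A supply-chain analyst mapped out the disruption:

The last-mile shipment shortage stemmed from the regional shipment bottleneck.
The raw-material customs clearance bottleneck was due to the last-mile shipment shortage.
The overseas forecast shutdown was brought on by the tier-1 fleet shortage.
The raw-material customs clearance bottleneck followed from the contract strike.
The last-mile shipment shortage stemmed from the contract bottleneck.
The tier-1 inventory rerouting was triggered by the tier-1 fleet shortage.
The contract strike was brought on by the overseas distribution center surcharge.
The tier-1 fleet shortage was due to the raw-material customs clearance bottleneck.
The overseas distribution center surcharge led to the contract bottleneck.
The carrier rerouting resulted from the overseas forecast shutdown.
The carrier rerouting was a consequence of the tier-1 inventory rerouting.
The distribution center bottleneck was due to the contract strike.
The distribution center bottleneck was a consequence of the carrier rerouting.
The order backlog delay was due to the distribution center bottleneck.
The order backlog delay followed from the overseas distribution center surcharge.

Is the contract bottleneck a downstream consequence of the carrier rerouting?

The carrier rerouting leads to the distribution center bottleneck, the order backlog delay; the contract bottleneck is not among them.

No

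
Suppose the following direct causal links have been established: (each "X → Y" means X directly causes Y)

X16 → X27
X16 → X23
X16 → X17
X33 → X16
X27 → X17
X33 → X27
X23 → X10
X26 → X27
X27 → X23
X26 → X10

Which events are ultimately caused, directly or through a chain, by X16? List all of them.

X10, X17, X23, X27

Direct effects: X27, X23, X17.
2 steps out: X10.
Not reachable from it: X33, X26.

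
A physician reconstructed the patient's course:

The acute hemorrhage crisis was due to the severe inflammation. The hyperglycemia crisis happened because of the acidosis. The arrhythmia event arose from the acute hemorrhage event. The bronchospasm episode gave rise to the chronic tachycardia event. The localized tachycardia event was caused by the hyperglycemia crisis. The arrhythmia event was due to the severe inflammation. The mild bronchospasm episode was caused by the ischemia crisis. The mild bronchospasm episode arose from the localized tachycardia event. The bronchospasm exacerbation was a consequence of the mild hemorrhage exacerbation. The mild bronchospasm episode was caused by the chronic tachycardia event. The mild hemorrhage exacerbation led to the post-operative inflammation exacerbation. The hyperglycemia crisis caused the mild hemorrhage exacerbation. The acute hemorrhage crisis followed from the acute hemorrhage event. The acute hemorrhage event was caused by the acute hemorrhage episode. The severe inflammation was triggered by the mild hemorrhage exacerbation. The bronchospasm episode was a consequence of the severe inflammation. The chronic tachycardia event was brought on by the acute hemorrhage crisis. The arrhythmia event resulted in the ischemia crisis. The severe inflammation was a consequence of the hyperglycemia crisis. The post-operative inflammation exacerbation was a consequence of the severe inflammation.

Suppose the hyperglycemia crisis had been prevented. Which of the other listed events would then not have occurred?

Downstream of the hyperglycemia crisis: the localized tachycardia event, the mild hemorrhage exacerbation, the bronchospasm exacerbation, the severe inflammation, the acute hemorrhage crisis, the bronchospasm episode, the post-operative inflammation exacerbation, the chronic tachycardia event, the arrhythmia event, the ischemia crisis, the mild bronchospasm episode.
Of those, still caused via another path: the acute hemorrhage crisis, the chronic tachycardia event, the arrhythmia event, the ischemia crisis, the mild bronchospasm episode.
The remainder have no surviving cause.

the bronchospasm episode, the bronchospasm exacerbation, the localized tachycardia event, the mild hemorrhage exacerbation, the post-operative inflammation exacerbation, the severe inflammation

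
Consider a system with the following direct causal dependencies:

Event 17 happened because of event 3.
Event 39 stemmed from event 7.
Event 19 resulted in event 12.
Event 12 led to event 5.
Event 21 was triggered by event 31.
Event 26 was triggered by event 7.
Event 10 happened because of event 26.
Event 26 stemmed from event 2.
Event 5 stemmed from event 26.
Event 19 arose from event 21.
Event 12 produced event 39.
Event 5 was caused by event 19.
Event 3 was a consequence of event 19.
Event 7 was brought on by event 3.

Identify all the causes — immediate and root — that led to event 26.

event 19, event 2, event 21, event 3, event 31, event 7

Immediate causes of event 26: event 7, event 2.
Further upstream: event 31, event 21, event 19, event 3.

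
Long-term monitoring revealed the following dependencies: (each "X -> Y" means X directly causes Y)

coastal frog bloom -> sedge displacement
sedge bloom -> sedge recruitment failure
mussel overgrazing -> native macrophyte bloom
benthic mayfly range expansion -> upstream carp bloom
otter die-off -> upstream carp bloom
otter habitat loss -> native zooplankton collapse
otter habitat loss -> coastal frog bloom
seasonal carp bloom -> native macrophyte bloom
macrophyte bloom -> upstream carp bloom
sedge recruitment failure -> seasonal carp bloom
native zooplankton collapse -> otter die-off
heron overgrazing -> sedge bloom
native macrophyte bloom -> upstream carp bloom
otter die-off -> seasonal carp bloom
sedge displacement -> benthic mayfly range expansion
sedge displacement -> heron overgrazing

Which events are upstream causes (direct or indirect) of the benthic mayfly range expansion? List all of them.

Immediate cause of the benthic mayfly range expansion: the sedge displacement.
Further upstream: the otter habitat loss, the coastal frog bloom.

the coastal frog bloom, the otter habitat loss, the sedge displacement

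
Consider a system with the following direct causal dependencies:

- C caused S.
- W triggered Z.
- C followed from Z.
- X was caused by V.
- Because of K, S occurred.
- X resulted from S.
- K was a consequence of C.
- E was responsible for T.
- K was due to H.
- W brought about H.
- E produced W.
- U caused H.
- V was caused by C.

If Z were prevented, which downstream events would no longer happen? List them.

C, V

Downstream of Z: C, K, S, V, X.
Of those, still caused via another path: K, S, X.
The remainder have no surviving cause.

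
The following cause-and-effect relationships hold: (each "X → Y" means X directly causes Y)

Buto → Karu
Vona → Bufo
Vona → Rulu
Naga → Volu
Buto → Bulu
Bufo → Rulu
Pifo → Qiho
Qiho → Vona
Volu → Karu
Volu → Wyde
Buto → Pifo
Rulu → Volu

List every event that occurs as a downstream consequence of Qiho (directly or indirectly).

Bufo, Karu, Rulu, Volu, Vona, Wyde

Direct effects: Vona.
2 steps out: Bufo, Rulu.
3 steps out: Volu.
4 steps out: Karu, Wyde.
Not reachable from it: Buto, Pifo, Bulu, Naga.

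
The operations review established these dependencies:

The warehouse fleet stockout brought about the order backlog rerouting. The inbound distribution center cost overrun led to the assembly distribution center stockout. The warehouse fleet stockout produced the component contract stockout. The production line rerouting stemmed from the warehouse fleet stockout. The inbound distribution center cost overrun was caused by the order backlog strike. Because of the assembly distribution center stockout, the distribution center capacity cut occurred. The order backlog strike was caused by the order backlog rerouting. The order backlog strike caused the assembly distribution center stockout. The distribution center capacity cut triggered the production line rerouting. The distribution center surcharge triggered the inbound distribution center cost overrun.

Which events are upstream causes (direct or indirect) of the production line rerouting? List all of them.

the assembly distribution center stockout, the distribution center capacity cut, the distribution center surcharge, the inbound distribution center cost overrun, the order backlog rerouting, the order backlog strike, the warehouse fleet stockout

Immediate causes of the production line rerouting: the warehouse fleet stockout, the distribution center capacity cut.
Further upstream: the order backlog rerouting, the order backlog strike, the inbound distribution center cost overrun, the assembly distribution center stockout, the distribution center surcharge.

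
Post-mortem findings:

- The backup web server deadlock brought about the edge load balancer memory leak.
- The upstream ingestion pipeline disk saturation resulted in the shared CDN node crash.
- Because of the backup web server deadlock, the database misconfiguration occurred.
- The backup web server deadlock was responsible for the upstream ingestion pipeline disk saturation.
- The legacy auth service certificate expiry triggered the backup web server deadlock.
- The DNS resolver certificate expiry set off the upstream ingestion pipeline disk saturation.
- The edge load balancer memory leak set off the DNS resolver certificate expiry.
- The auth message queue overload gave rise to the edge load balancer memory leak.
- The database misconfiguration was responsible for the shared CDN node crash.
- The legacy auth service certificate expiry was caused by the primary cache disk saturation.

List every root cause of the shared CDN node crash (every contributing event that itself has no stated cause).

Tracing upstream from the shared CDN node crash: the shared CDN node crash ← the database misconfiguration ← the backup web server deadlock ← the legacy auth service certificate expiry ← the primary cache disk saturation.
A separate upstream branch: the shared CDN node crash ← the upstream ingestion pipeline disk saturation ← the DNS resolver certificate expiry ← the edge load balancer memory leak ← the auth message queue overload.
Each of those chain origins has no stated cause.

the auth message queue overload, the primary cache disk saturation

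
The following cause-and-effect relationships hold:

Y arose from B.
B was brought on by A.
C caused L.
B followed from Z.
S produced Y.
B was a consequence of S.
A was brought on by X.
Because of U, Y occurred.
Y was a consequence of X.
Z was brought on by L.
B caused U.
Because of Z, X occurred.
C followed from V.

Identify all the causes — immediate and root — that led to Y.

Immediate causes of Y: X, S, B, U.
Further upstream: V, C, L, Z, A.

A, B, C, L, S, U, V, X, Z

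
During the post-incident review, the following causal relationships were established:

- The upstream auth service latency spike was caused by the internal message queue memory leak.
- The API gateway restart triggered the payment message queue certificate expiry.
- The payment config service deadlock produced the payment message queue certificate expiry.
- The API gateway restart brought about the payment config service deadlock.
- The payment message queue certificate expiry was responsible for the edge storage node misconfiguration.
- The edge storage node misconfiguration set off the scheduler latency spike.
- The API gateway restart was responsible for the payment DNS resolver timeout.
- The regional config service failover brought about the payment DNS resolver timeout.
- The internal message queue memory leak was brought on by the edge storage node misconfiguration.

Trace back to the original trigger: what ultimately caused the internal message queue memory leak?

the API gateway restart

Tracing upstream from the internal message queue memory leak: the internal message queue memory leak ← the edge storage node misconfiguration ← the payment message queue certificate expiry ← the API gateway restart.
The API gateway restart has no stated cause, so it is the root.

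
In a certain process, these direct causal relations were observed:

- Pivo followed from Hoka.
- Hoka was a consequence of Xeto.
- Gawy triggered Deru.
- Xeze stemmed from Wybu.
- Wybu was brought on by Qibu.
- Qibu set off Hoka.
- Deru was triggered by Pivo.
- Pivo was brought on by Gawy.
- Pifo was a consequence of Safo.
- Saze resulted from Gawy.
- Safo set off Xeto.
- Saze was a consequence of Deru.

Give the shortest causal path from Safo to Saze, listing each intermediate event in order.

Safo → Xeto → Hoka → Pivo → Deru → Saze

Safo → Xeto
Xeto → Hoka
Hoka → Pivo
Pivo → Deru
Deru → Saze
Length: 5 steps.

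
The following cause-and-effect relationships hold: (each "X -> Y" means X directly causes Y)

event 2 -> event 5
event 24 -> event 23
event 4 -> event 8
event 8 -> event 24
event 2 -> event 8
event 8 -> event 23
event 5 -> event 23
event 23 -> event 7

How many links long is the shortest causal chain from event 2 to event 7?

Shortest chain: event 2 → event 8 → event 23 → event 7.

3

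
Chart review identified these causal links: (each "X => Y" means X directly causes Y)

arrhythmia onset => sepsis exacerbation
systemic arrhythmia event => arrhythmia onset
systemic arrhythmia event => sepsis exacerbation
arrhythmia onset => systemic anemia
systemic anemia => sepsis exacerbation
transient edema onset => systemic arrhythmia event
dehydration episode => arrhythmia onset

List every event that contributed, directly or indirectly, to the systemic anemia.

the arrhythmia onset, the dehydration episode, the systemic arrhythmia event, the transient edema onset

Immediate cause of the systemic anemia: the arrhythmia onset.
Further upstream: the transient edema onset, the systemic arrhythmia event, the dehydration episode.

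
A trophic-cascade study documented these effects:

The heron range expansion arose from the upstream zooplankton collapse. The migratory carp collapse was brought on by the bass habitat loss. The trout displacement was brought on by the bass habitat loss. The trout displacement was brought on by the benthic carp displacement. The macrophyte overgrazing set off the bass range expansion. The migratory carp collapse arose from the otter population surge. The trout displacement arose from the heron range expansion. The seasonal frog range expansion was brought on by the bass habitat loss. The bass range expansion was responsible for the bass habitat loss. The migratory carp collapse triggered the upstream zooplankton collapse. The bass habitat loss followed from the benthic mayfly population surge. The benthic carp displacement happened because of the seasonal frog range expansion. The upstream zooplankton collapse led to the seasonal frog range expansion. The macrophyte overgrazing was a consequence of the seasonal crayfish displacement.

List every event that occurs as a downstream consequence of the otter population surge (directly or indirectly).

the benthic carp displacement, the heron range expansion, the migratory carp collapse, the seasonal frog range expansion, the trout displacement, the upstream zooplankton collapse

Direct effects: the migratory carp collapse.
2 steps out: the upstream zooplankton collapse.
3 steps out: the seasonal frog range expansion, the heron range expansion.
4 steps out: the benthic carp displacement, the trout displacement.
Not reachable from it: the seasonal crayfish displacement, the macrophyte overgrazing, the bass range expansion, the benthic mayfly population surge, the bass habitat loss.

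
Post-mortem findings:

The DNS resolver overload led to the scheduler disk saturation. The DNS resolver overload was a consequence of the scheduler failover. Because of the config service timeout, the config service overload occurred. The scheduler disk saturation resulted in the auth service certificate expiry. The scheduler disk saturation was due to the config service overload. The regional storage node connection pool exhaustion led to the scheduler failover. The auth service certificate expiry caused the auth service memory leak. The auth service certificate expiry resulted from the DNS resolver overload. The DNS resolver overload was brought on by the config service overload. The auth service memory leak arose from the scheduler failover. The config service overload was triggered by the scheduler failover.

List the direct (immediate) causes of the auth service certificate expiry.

Upstream contributors include the regional storage node connection pool exhaustion, the scheduler failover, the config service overload, the config service timeout, but only the DNS resolver overload, the scheduler disk saturation feed directly into the auth service certificate expiry.

the DNS resolver overload, the scheduler disk saturation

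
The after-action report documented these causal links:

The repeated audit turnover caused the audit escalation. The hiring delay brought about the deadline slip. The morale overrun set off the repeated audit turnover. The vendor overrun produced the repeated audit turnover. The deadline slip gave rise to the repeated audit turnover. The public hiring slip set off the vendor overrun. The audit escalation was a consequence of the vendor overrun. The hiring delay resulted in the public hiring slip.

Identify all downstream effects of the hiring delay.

the audit escalation, the deadline slip, the public hiring slip, the repeated audit turnover, the vendor overrun

Direct effects: the public hiring slip, the deadline slip.
2 steps out: the vendor overrun, the repeated audit turnover.
3 steps out: the audit escalation.
Not reachable from it: the morale overrun.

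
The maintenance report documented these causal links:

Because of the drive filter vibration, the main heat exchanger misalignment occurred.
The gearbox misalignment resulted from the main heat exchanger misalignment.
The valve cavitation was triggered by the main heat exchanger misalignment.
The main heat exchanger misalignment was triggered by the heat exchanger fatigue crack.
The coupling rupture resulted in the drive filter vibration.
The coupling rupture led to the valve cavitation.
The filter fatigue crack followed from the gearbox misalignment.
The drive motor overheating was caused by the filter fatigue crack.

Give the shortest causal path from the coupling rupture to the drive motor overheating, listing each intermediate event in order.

the coupling rupture → the drive filter vibration → the main heat exchanger misalignment → the gearbox misalignment → the filter fatigue crack → the drive motor overheating

the coupling rupture → the drive filter vibration
the drive filter vibration → the main heat exchanger misalignment
the main heat exchanger misalignment → the gearbox misalignment
the gearbox misalignment → the filter fatigue crack
the filter fatigue crack → the drive motor overheating
Length: 5 steps.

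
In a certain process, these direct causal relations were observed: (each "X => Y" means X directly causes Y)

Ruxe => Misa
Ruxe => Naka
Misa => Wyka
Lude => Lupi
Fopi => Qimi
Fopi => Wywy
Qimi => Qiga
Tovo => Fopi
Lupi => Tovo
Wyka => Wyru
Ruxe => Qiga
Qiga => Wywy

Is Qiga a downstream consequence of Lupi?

There is a causal chain: Lupi → Tovo → Fopi → Qimi → Qiga.

Yes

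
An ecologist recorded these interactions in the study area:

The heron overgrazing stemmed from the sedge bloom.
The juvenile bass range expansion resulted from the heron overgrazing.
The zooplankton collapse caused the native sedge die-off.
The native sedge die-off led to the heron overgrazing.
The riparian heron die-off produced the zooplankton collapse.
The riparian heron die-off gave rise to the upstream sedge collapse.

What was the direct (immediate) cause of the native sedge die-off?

the zooplankton collapse

Upstream contributors include the riparian heron die-off, but only the zooplankton collapse feeds directly into the native sedge die-off.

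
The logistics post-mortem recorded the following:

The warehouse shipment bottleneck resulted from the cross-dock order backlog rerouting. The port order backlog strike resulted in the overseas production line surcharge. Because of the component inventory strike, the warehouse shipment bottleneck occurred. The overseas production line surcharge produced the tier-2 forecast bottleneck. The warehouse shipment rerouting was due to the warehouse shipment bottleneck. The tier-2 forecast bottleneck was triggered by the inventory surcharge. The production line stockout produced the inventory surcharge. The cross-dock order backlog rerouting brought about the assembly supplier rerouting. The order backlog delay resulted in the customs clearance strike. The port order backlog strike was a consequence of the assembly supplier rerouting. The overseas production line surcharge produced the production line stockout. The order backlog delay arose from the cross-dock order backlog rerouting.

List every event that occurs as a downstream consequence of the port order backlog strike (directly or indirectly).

Direct effects: the overseas production line surcharge.
2 steps out: the production line stockout, the tier-2 forecast bottleneck.
3 steps out: the inventory surcharge.
Not reachable from it: the cross-dock order backlog rerouting, the component inventory strike, the warehouse shipment bottleneck, the order backlog delay, the customs clearance strike, the assembly supplier rerouting, the warehouse shipment rerouting.

the inventory surcharge, the overseas production line surcharge, the production line stockout, the tier-2 forecast bottleneck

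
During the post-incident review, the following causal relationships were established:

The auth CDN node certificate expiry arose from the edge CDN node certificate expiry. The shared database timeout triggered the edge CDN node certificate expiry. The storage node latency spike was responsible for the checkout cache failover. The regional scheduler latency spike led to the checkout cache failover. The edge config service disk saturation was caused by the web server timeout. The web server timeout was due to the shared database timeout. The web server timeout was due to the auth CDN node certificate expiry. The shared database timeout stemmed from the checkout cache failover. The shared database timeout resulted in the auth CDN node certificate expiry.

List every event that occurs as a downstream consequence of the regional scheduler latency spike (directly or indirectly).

the auth CDN node certificate expiry, the checkout cache failover, the edge CDN node certificate expiry, the edge config service disk saturation, the shared database timeout, the web server timeout

Direct effects: the checkout cache failover.
2 steps out: the shared database timeout.
3 steps out: the edge CDN node certificate expiry, the auth CDN node certificate expiry, the web server timeout.
4 steps out: the edge config service disk saturation.
Not reachable from it: the storage node latency spike.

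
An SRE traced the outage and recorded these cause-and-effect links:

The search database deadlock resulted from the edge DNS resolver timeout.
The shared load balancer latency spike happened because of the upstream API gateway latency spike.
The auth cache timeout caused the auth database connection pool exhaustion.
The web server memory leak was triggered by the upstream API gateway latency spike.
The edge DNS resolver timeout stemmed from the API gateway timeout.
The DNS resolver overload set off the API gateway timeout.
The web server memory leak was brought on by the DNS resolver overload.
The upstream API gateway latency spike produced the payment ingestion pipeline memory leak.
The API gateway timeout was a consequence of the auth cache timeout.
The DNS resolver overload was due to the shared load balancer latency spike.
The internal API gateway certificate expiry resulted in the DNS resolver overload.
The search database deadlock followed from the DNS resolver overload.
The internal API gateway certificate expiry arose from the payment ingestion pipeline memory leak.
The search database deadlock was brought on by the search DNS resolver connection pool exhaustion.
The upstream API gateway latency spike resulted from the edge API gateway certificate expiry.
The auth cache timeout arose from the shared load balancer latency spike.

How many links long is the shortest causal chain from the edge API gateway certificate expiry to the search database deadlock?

Shortest chain: the edge API gateway certificate expiry → the upstream API gateway latency spike → the shared load balancer latency spike → the DNS resolver overload → the search database deadlock.

4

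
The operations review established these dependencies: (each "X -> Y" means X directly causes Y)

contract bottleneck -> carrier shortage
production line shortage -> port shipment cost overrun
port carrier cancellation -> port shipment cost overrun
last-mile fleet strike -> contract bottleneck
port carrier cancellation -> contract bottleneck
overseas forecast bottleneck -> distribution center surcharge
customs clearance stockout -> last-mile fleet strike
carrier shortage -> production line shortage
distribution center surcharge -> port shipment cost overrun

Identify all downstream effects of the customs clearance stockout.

Direct effects: the last-mile fleet strike.
2 steps out: the contract bottleneck.
3 steps out: the carrier shortage.
4 steps out: the production line shortage.
5 steps out: the port shipment cost overrun.
Not reachable from it: the port carrier cancellation, the overseas forecast bottleneck, the distribution center surcharge.

the carrier shortage, the contract bottleneck, the last-mile fleet strike, the port shipment cost overrun, the production line shortage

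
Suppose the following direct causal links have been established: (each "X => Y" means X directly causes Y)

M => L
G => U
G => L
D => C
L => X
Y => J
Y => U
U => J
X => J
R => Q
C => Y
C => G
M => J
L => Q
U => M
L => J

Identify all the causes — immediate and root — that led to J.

Immediate causes of J: Y, U, M, L, X.
Further upstream: D, C, G.

C, D, G, L, M, U, X, Y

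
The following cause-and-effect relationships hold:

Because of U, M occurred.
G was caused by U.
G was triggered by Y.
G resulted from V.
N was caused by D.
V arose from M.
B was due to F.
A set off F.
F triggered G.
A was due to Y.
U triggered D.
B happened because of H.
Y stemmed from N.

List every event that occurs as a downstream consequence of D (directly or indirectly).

A, B, F, G, N, Y

Direct effects: N.
2 steps out: Y.
3 steps out: A, G.
4 steps out: F.
5 steps out: B.
Not reachable from it: U, M, V, H.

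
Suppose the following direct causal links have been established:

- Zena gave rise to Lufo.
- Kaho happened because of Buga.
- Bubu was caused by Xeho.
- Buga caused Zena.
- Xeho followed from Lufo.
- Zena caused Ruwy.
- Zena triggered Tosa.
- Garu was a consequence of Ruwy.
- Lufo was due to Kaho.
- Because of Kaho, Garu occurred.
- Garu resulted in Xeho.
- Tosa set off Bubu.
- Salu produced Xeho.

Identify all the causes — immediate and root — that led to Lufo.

Immediate causes of Lufo: Zena, Kaho.
Further upstream: Buga.

Buga, Kaho, Zena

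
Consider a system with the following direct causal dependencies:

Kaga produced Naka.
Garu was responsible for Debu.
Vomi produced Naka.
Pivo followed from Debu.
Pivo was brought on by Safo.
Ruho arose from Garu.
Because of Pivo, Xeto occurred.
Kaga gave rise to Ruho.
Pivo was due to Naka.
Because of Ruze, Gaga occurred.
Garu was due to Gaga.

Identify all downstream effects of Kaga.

Naka, Pivo, Ruho, Xeto

Direct effects: Naka, Ruho.
2 steps out: Pivo.
3 steps out: Xeto.
Not reachable from it: Ruze, Safo, Gaga, Garu, Debu, Vomi.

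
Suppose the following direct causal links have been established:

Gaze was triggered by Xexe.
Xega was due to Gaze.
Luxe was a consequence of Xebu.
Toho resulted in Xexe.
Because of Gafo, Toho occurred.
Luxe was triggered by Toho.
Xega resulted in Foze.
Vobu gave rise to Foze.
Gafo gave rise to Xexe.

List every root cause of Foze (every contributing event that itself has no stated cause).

Gafo, Vobu

Tracing upstream from Foze: Foze ← Xega ← Gaze ← Xexe ← Gafo.
A separate upstream branch: Foze ← Vobu.
Each of those chain origins has no stated cause.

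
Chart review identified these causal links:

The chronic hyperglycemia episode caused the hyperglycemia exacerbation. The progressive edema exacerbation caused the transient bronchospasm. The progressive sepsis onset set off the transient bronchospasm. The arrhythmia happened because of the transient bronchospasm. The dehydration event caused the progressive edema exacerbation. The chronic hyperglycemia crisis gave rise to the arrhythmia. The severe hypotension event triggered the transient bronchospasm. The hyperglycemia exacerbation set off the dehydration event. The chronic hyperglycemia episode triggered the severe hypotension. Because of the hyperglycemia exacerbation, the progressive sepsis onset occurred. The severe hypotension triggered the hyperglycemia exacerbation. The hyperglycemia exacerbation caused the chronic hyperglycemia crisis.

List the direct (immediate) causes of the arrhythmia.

the chronic hyperglycemia crisis, the transient bronchospasm

Upstream contributors include the chronic hyperglycemia episode, the severe hypotension, the hyperglycemia exacerbation, the progressive sepsis onset, the dehydration event, the progressive edema exacerbation, the severe hypotension event, but only the chronic hyperglycemia crisis, the transient bronchospasm feed directly into the arrhythmia.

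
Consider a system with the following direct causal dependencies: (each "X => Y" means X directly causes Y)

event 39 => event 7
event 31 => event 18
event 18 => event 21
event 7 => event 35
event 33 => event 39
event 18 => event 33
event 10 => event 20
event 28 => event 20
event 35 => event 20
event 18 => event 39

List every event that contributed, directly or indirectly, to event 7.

Immediate cause of event 7: event 39.
Further upstream: event 31, event 18, event 33.

event 18, event 31, event 33, event 39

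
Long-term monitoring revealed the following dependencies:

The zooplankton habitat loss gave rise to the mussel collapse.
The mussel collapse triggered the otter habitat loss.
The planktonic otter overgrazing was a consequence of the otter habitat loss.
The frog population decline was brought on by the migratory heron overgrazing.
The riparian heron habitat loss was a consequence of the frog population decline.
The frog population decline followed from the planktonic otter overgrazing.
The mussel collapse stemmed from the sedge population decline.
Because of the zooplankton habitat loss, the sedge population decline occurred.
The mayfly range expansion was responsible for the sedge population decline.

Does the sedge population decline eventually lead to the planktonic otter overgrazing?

Yes

There is a causal chain: the sedge population decline → the mussel collapse → the otter habitat loss → the planktonic otter overgrazing.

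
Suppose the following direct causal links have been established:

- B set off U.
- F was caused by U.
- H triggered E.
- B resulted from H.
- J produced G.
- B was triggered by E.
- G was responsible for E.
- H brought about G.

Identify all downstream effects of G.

B, E, F, U

Direct effects: E.
2 steps out: B.
3 steps out: U.
4 steps out: F.
Not reachable from it: J, H.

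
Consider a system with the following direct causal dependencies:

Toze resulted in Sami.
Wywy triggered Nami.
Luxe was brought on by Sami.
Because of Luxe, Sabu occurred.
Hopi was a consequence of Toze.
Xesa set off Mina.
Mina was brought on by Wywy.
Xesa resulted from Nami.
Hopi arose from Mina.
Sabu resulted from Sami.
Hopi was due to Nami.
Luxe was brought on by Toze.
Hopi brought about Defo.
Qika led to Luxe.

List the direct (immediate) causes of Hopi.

Mina, Nami, Toze

Upstream contributors include Wywy, Xesa, but only Mina, Nami, Toze feed directly into Hopi.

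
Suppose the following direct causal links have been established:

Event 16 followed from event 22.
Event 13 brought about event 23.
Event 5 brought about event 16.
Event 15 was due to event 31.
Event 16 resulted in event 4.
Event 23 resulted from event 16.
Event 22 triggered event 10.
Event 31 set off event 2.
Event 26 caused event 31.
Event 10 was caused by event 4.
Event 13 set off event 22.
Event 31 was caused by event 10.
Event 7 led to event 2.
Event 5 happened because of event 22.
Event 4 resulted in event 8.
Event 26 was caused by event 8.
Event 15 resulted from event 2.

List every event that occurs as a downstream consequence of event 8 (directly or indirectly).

event 15, event 2, event 26, event 31

Direct effects: event 26.
2 steps out: event 31.
3 steps out: event 2, event 15.
Not reachable from it: event 13, event 22, event 5, event 16, event 4, event 7, event 23, event 10.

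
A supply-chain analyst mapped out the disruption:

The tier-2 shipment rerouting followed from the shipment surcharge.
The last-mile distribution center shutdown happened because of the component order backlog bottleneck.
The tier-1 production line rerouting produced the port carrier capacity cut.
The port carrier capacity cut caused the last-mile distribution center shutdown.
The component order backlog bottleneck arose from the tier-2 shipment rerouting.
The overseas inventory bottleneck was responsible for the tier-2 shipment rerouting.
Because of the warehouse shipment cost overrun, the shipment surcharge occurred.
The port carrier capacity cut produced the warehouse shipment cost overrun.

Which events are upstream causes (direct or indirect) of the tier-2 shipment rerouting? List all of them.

the overseas inventory bottleneck, the port carrier capacity cut, the shipment surcharge, the tier-1 production line rerouting, the warehouse shipment cost overrun

Immediate causes of the tier-2 shipment rerouting: the overseas inventory bottleneck, the shipment surcharge.
Further upstream: the tier-1 production line rerouting, the port carrier capacity cut, the warehouse shipment cost overrun.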